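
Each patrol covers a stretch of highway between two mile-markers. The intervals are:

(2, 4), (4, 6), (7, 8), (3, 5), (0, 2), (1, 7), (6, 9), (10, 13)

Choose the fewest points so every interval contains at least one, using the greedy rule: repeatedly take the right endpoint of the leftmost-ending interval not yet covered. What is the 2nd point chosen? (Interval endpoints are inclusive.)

5

Process intervals by earliest right end; each time one isn't hit yet, stab at its right endpoint.
Sorted: [0,2] [2,4] [3,5] [4,6] [1,7] [7,8] [6,9] [10,13]
{[0,2],[2,4]} hit by 2; {[3,5],[4,6],[1,7]} hit by 5; {[7,8],[6,9]} hit by 8; {[10,13]} hit by 13.
Points: 2, 5, 8, 13 (4 total).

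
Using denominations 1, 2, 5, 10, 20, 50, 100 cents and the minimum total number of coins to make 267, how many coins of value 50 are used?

267 − 2×100→67 − 1×50→17 − 1×10→7 − 1×5→2 − 1×2→0
Count of 50: 1

1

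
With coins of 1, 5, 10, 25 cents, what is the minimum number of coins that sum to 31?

Greedy: take as many of the largest coin as possible, then repeat with the remainder.
31 = 1×25 + 1×5 + 1×1
Total coins = 1 + 1 + 1 = 3

3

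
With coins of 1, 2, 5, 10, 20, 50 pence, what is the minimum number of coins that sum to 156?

5

156 − 3×50→6 − 1×5→1 − 1×1→0
Total coins = 3 + 1 + 1 = 5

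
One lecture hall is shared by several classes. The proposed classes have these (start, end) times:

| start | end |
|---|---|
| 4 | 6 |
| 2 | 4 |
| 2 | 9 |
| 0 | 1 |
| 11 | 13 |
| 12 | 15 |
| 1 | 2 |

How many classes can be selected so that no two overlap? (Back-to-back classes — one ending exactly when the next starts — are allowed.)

Sort by end time and greedily take each interval whose start is ≥ the last chosen end.
By end time: (0,1), (1,2), (2,4), (4,6), (2,9), (11,13), (12,15).
Pick (0,1); next start ≥ 1 → (1,2); next start ≥ 2 → (2,4); next start ≥ 4 → (4,6); next start ≥ 6 → (11,13).
Selected 5 classes.

5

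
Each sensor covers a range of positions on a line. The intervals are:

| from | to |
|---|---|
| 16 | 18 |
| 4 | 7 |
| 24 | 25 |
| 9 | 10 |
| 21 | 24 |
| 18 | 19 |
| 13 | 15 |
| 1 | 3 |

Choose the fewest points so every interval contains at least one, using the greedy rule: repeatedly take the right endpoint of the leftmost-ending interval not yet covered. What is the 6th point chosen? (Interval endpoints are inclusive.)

Sorted: [1,3] [4,7] [9,10] [13,15] [16,18] [18,19] [21,24] [24,25]
{[1,3]} hit by 3; {[4,7]} hit by 7; {[9,10]} hit by 10; {[13,15]} hit by 15; {[16,18],[18,19]} hit by 18; {[21,24],[24,25]} hit by 24.
Points: 3, 7, 10, 15, 18, 24 (6 total).

24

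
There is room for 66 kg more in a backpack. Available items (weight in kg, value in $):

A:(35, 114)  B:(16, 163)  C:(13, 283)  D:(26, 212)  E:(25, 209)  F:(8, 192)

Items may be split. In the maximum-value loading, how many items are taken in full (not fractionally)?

Ratios (sorted): F 24.00, C 21.77, B 10.19, E 8.36, D 8.15, A 3.26
take F (8 @ 192); take C (13 @ 283); take B (16 @ 163); take E (25 @ 209); take 4/26 of D → 32.62. Capacity used 66/66.
4 item(s) taken whole; one partial (take 4/26 of D).

4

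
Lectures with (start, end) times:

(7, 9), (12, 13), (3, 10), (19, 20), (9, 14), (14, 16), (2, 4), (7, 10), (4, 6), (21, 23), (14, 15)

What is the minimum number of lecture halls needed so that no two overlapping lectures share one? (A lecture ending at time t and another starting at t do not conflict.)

starts: [2, 3, 4, 7, 7, 9, 12, 14, 14, 19, 21]
ends:   [4, 6, 9, 10, 10, 13, 14, 15, 16, 20, 23]
s2→1 s3→2 e4→1 s4→2 e6→1 s7→2 s7→3  — peak 3.

3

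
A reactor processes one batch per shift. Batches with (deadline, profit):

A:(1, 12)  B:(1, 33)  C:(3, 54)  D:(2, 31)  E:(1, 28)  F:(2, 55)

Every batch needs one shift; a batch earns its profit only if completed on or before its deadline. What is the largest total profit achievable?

Profit order: F=55 C=54 B=33 D=31 E=28 A=12
Assign: F→slot 2, C→slot 3, B→slot 1, D skipped, E skipped, A skipped.
Slots: [1:B] [2:F] [3:C]
Profit = 33 + 55 + 54 = 142

142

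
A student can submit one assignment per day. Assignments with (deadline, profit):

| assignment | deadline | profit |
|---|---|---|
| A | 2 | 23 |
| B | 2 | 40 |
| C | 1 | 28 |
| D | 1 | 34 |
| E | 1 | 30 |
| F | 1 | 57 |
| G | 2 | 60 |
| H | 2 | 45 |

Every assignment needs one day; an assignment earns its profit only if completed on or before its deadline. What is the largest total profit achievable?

Take jobs in profit order; each goes to the latest open slot no later than its deadline.
Profit order: G=60 F=57 H=45 B=40 D=34 E=30 C=28 A=23
Assign: G→slot 2, F→slot 1, H skipped, B skipped, D skipped, E skipped, C skipped, A skipped.
Slots: [1:F] [2:G]
Profit = 57 + 60 = 117

117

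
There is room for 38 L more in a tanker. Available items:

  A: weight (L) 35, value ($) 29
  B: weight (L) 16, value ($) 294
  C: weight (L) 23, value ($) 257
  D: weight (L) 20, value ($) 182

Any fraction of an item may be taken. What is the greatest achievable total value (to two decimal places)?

539.83

Greedy by value/weight ratio, highest first.
Order: B (294/16=18.38) > C (257/23=11.17) > D (182/20=9.10) > A (29/35=0.83)
Fill: take B (16 @ 294) → take 22/23 of C → 245.83; 38/38 used.
Total value = 539.83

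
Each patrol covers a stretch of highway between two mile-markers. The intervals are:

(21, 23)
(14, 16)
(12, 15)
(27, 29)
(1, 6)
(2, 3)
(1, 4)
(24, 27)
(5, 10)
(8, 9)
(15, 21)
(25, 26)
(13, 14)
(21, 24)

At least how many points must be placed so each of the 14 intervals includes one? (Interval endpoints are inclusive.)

6

Sorted: [2,3] [1,4] [1,6] [8,9] [5,10] [13,14] [12,15] [14,16] [15,21] [21,23] [21,24] [25,26] [24,27] [27,29]
{[2,3],[1,4],[1,6]} hit by 3; {[8,9],[5,10]} hit by 9; {[13,14],[12,15],[14,16]} hit by 14; {[15,21],[21,23],[21,24]} hit by 21; {[25,26],[24,27]} hit by 26; {[27,29]} hit by 29.
Points: 3, 9, 14, 21, 26, 29 (6 total).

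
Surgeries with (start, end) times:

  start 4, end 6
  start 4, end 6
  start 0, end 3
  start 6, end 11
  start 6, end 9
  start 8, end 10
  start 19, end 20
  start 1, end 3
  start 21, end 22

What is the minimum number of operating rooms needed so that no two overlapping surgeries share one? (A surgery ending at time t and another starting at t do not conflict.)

3

Events (time:±→running): 0:+→1 1:+→2 3:-→1 3:-→0 4:+→1 4:+→2 6:-→1 6:-→0 6:+→1 6:+→2 8:+→3 … peak 3.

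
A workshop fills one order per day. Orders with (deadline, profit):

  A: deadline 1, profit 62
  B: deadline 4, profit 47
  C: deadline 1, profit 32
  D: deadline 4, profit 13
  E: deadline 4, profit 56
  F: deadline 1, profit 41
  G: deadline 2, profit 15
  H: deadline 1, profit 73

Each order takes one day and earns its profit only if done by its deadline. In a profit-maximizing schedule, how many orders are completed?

4

Take jobs in profit order; each goes to the latest open slot no later than its deadline.
Profit order: H=73 A=62 E=56 B=47 F=41 C=32 G=15 D=13
Assign: H→slot 1, A skipped, E→slot 4, B→slot 3, F skipped, C skipped, G→slot 2, D skipped.
Slots: [1:H] [2:G] [3:B] [4:E]
4 of 8 scheduled.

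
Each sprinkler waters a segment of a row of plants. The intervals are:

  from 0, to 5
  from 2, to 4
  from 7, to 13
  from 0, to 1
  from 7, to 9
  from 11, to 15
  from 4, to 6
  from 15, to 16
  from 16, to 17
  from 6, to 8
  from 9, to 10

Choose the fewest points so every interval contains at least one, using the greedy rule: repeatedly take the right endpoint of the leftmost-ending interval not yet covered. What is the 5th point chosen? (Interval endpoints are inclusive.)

Process intervals by earliest right end; each time one isn't hit yet, stab at its right endpoint.
Sorted: [0,1] [2,4] [0,5] [4,6] [6,8] [7,9] [9,10] [7,13] [11,15] [15,16] [16,17]
{[0,1]} hit by 1; {[2,4],[0,5],[4,6]} hit by 4; {[6,8],[7,9]} hit by 8; {[9,10],[7,13]} hit by 10; {[11,15],[15,16]} hit by 15; {[16,17]} hit by 17.
Points: 1, 4, 8, 10, 15, 17 (6 total).

15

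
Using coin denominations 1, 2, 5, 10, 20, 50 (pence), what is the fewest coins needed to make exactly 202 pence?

202 = 4×50 + 1×2
Total coins = 4 + 1 = 5

5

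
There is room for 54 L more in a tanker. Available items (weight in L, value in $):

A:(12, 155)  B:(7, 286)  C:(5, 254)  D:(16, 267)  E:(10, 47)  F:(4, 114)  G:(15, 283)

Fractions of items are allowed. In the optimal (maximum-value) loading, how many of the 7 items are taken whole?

Order: C (254/5=50.80) > B (286/7=40.86) > F (114/4=28.50) > G (283/15=18.87) > D (267/16=16.69) > A (155/12=12.92) > E (47/10=4.70)
Fill: take C (5 @ 254) → take B (7 @ 286) → take F (4 @ 114) → take G (15 @ 283) → take D (16 @ 267) → take 7/12 of A → 90.42; 54/54 used.
5 item(s) taken whole; one partial (take 7/12 of A).

5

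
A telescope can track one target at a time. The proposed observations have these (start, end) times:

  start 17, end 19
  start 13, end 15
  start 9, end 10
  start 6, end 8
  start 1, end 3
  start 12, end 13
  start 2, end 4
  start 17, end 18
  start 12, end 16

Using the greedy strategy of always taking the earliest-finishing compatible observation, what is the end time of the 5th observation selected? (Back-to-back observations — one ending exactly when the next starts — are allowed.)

By end time: (1,3), (2,4), (6,8), (9,10), (12,13), (13,15), (12,16), (17,18), (17,19).
Pick (1,3); next start ≥ 3 → (6,8); next start ≥ 8 → (9,10); next start ≥ 10 → (12,13); next start ≥ 13 → (13,15); next start ≥ 15 → (17,18).
Selected: (1,3) (6,8) (9,10) (12,13) (13,15) (17,18)

15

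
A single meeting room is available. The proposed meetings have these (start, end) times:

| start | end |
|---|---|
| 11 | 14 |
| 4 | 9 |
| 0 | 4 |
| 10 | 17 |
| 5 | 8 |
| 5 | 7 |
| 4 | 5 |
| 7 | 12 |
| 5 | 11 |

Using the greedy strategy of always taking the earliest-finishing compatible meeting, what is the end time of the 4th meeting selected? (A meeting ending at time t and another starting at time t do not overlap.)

12

Greedy by earliest finish: after sorting by end time, pick each interval compatible with the last pick.
By end time: (0,4), (4,5), (5,7), (5,8), (4,9), (5,11), (7,12), (11,14), (10,17).
Pick (0,4); next start ≥ 4 → (4,5); next start ≥ 5 → (5,7); next start ≥ 7 → (7,12).
Selected: (0,4) (4,5) (5,7) (7,12)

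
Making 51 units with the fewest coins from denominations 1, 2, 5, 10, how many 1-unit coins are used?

51 = 5×10 + 1×1
Count of 1: 1

1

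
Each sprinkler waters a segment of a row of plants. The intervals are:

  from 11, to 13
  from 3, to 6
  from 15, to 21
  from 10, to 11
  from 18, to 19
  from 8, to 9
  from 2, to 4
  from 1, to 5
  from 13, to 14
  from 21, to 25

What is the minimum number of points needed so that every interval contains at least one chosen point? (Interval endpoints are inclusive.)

Sort by right endpoint; whenever an interval is uncovered, place a point at its right end.
By right end: [2,4]  [1,5]  [3,6]  [8,9]  [10,11]  [11,13]  [13,14]  [18,19]  [15,21]  [21,25]
[2,4] uncovered → point at 4; [8,9] uncovered → point at 9; [10,11] uncovered → point at 11; [13,14] uncovered → point at 14; [18,19] uncovered → point at 19; [21,25] uncovered → point at 25.
Points: 4, 9, 11, 14, 19, 25 (6 total).

6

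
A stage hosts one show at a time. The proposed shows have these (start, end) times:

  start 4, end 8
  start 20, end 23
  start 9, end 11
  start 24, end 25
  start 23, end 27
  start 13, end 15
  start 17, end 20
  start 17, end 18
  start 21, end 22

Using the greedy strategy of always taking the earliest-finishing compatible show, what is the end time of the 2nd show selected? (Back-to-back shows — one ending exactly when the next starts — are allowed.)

By end time: (4,8), (9,11), (13,15), (17,18), (17,20), (21,22), (20,23), (24,25), (23,27).
Pick (4,8); next start ≥ 8 → (9,11); next start ≥ 11 → (13,15); next start ≥ 15 → (17,18); next start ≥ 18 → (21,22); next start ≥ 22 → (24,25).
Selected: (4,8) (9,11) (13,15) (17,18) (21,22) (24,25)

11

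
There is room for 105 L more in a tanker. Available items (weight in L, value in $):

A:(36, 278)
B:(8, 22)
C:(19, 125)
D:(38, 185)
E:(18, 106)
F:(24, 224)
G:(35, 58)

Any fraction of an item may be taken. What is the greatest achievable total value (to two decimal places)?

Ratios (sorted): F 9.33, A 7.72, C 6.58, E 5.89, D 4.87, B 2.75, G 1.66
take F (24 @ 224); take A (36 @ 278); take C (19 @ 125); take E (18 @ 106); take 8/38 of D → 38.95. Capacity used 105/105.
Total value = 771.95

771.95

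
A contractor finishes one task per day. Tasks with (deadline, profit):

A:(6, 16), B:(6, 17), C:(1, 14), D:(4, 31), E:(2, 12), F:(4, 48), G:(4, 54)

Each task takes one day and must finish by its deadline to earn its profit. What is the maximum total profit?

Take jobs in profit order; each goes to the latest open slot no later than its deadline.
Profit order: G=54 F=48 D=31 B=17 A=16 C=14 E=12
Assign: G→slot 4, F→slot 3, D→slot 2, B→slot 6, A→slot 5, C→slot 1, E skipped.
Slots: [1:C] [2:D] [3:F] [4:G] [5:A] [6:B]
Profit = 14 + 31 + 48 + 54 + 16 + 17 = 180

180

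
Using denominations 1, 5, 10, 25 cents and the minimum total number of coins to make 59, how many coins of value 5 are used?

1

59 = 2×25 + 1×5 + 4×1
Count of 5: 1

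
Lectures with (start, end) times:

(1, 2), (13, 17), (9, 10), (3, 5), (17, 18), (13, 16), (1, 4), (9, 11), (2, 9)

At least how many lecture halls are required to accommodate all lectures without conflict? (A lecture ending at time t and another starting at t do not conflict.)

3

The answer is the maximum number of intervals overlapping at any instant.
Events (time:±→running): 1:+→1 1:+→2 2:-→1 2:+→2 3:+→3 … peak 3.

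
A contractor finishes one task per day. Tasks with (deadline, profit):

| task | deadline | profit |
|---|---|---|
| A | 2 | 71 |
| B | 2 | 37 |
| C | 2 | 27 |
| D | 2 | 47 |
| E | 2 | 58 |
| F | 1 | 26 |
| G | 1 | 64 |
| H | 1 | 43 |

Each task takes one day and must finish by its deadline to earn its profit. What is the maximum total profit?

Sort by profit descending; place each in the latest free slot ≤ its deadline.
By profit: A(d2,71), G(d1,64), E(d2,58), D(d2,47), H(d1,43), B(d2,37), C(d2,27), F(d1,26)
A→slot 2; G→slot 1; E skipped; D skipped; H skipped; B skipped; C skipped; F skipped.
Profit = 64 + 71 = 135

135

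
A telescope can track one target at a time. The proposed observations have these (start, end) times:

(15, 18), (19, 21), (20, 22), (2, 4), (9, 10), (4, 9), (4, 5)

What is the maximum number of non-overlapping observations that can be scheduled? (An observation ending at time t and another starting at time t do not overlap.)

By end time: (2,4), (4,5), (4,9), (9,10), (15,18), (19,21), (20,22).
Pick (2,4); next start ≥ 4 → (4,5); next start ≥ 5 → (9,10); next start ≥ 10 → (15,18); next start ≥ 18 → (19,21).
Selected 5 observations.

5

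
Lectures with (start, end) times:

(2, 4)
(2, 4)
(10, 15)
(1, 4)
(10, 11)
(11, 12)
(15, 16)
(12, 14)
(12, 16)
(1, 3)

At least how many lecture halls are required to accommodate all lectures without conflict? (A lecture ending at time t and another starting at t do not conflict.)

4

Count concurrent intervals with a sweep; the peak is the room count.
starts: [1, 1, 2, 2, 10, 10, 11, 12, 12, 15]
ends:   [3, 4, 4, 4, 11, 12, 14, 15, 16, 16]
s1→1 s1→2 s2→3 s2→4  — peak 4.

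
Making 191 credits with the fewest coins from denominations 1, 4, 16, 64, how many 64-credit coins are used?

2

Use the largest denomination that fits, subtract, and repeat.
191 = 2×64 + 3×16 + 3×4 + 3×1
Count of 64: 2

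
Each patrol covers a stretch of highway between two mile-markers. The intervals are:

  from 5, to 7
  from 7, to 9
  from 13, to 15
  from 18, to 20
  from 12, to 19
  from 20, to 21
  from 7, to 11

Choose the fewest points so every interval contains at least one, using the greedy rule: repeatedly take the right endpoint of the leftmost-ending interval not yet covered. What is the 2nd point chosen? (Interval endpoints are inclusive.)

Sort by right endpoint; whenever an interval is uncovered, place a point at its right end.
By right end: [5,7]  [7,9]  [7,11]  [13,15]  [12,19]  [18,20]  [20,21]
[5,7] uncovered → point at 7; [13,15] uncovered → point at 15; [18,20] uncovered → point at 20.
Points: 7, 15, 20 (3 total).

15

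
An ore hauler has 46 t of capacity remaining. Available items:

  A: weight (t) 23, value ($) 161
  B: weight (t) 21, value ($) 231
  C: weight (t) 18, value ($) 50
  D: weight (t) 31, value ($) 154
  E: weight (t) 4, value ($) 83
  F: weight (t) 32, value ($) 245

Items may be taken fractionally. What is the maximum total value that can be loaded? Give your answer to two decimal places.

Greedy by value/weight ratio, highest first.
Order: E (83/4=20.75) > B (231/21=11.00) > F (245/32=7.66) > A (161/23=7.00) > D (154/31=4.97) > C (50/18=2.78)
Fill: take E (4 @ 83) → take B (21 @ 231) → take 21/32 of F → 160.78; 46/46 used.
Total value = 474.78

474.78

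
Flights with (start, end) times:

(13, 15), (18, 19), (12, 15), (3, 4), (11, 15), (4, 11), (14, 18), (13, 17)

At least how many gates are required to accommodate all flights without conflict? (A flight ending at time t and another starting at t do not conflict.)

starts: [3, 4, 11, 12, 13, 13, 14, 18]
ends:   [4, 11, 15, 15, 15, 17, 18, 19]
s3→1 e4→0 s4→1 e11→0 s11→1 s12→2 s13→3 s13→4 s14→5  — peak 5.

5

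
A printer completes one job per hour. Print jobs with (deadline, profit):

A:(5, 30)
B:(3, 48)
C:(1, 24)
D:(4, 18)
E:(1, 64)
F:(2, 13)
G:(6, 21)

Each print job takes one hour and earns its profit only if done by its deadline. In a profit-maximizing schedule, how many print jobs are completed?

By profit: E(d1,64), B(d3,48), A(d5,30), C(d1,24), G(d6,21), D(d4,18), F(d2,13)
E→slot 1; B→slot 3; A→slot 5; C skipped; G→slot 6; D→slot 4; F→slot 2.
6 of 7 scheduled.

6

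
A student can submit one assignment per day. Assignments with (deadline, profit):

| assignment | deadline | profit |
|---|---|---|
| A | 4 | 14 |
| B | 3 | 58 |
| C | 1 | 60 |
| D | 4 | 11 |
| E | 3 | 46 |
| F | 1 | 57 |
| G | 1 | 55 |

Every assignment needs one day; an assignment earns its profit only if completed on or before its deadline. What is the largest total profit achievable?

178

Take jobs in profit order; each goes to the latest open slot no later than its deadline.
Profit order: C=60 B=58 F=57 G=55 E=46 A=14 D=11
Assign: C→slot 1, B→slot 3, F skipped, G skipped, E→slot 2, A→slot 4, D skipped.
Slots: [1:C] [2:E] [3:B] [4:A]
Profit = 60 + 46 + 58 + 14 = 178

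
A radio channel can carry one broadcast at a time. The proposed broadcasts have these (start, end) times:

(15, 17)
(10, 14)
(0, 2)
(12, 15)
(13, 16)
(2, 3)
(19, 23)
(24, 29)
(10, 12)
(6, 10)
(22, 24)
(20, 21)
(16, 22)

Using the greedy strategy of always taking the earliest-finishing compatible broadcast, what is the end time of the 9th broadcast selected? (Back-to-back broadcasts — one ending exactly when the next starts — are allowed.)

Greedy by earliest finish: after sorting by end time, pick each interval compatible with the last pick.
By end time: (0,2), (2,3), (6,10), (10,12), (10,14), (12,15), (13,16), (15,17), (20,21), (16,22), (19,23), (22,24), (24,29).
Pick (0,2); next start ≥ 2 → (2,3); next start ≥ 3 → (6,10); next start ≥ 10 → (10,12); next start ≥ 12 → (12,15); next start ≥ 15 → (15,17); next start ≥ 17 → (20,21); next start ≥ 21 → (22,24); next start ≥ 24 → (24,29).
Selected: (0,2) (2,3) (6,10) (10,12) (12,15) (15,17) (20,21) (22,24) (24,29)

29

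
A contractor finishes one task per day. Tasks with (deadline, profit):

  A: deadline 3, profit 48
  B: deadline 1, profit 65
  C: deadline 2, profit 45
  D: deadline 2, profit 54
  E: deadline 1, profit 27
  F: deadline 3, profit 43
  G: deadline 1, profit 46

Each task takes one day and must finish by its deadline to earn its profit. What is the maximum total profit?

167

By profit: B(d1,65), D(d2,54), A(d3,48), G(d1,46), C(d2,45), F(d3,43), E(d1,27)
B→slot 1; D→slot 2; A→slot 3; G skipped; C skipped; F skipped; E skipped.
Profit = 65 + 54 + 48 = 167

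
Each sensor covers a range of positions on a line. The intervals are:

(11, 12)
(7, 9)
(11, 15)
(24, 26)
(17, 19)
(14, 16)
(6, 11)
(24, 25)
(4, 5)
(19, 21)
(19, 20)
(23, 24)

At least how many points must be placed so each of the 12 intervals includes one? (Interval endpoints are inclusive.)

6

Process intervals by earliest right end; each time one isn't hit yet, stab at its right endpoint.
By right end: [4,5]  [7,9]  [6,11]  [11,12]  [11,15]  [14,16]  [17,19]  [19,20]  [19,21]  [23,24]  [24,25]  [24,26]
[4,5] uncovered → point at 5; [7,9] uncovered → point at 9; [11,12] uncovered → point at 12; [14,16] uncovered → point at 16; [17,19] uncovered → point at 19; [23,24] uncovered → point at 24.
Points: 5, 9, 12, 16, 19, 24 (6 total).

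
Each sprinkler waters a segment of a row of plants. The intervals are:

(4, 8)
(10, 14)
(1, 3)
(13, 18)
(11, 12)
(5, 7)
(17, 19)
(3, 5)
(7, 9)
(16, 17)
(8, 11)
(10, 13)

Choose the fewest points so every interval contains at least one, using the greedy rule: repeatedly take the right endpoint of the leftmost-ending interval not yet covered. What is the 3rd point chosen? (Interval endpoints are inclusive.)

Sort by right endpoint; whenever an interval is uncovered, place a point at its right end.
By right end: [1,3]  [3,5]  [5,7]  [4,8]  [7,9]  [8,11]  [11,12]  [10,13]  [10,14]  [16,17]  [13,18]  [17,19]
[1,3] uncovered → point at 3; [5,7] uncovered → point at 7; [8,11] uncovered → point at 11; [16,17] uncovered → point at 17.
Points: 3, 7, 11, 17 (4 total).

11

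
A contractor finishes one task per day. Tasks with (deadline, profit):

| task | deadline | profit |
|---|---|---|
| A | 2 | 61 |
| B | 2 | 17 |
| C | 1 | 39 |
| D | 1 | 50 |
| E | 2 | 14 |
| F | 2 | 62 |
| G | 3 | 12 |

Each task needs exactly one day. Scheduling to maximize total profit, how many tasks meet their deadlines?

3

Take jobs in profit order; each goes to the latest open slot no later than its deadline.
By profit: F(d2,62), A(d2,61), D(d1,50), C(d1,39), B(d2,17), E(d2,14), G(d3,12)
F→slot 2; A→slot 1; D skipped; C skipped; B skipped; E skipped; G→slot 3.
3 of 7 scheduled.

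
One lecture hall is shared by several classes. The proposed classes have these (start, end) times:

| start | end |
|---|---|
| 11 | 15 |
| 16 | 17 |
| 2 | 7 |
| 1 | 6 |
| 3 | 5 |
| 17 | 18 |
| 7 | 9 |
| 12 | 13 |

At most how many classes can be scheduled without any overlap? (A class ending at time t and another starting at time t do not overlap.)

Order by finish time; keep every interval that doesn't clash with the previous kept one.
By end time: (3,5), (1,6), (2,7), (7,9), (12,13), (11,15), (16,17), (17,18).
Pick (3,5); next start ≥ 5 → (7,9); next start ≥ 9 → (12,13); next start ≥ 13 → (16,17); next start ≥ 17 → (17,18).
Selected 5 classes.

5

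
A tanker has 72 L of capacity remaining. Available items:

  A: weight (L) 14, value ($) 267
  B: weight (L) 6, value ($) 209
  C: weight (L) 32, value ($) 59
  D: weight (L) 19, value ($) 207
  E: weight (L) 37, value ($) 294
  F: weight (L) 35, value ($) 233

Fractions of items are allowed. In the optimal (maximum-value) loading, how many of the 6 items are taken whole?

Order: B (209/6=34.83) > A (267/14=19.07) > D (207/19=10.89) > E (294/37=7.95) > F (233/35=6.66) > C (59/32=1.84)
Fill: take B (6 @ 209) → take A (14 @ 267) → take D (19 @ 207) → take 33/37 of E → 262.22; 72/72 used.
3 item(s) taken whole; one partial (take 33/37 of E).

3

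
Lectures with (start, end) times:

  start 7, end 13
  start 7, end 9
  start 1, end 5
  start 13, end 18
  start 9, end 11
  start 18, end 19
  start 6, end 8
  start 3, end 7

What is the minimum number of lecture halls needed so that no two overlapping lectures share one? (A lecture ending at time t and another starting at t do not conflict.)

The answer is the maximum number of intervals overlapping at any instant.
Events (time:±→running): 1:+→1 3:+→2 5:-→1 6:+→2 7:-→1 7:+→2 7:+→3 … peak 3.

3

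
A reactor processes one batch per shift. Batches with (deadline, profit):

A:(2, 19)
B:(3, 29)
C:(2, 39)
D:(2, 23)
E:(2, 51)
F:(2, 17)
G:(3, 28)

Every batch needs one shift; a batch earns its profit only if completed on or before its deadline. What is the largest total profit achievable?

119

Sort by profit descending; place each in the latest free slot ≤ its deadline.
By profit: E(d2,51), C(d2,39), B(d3,29), G(d3,28), D(d2,23), A(d2,19), F(d2,17)
E→slot 2; C→slot 1; B→slot 3; G skipped; D skipped; A skipped; F skipped.
Profit = 39 + 51 + 29 = 119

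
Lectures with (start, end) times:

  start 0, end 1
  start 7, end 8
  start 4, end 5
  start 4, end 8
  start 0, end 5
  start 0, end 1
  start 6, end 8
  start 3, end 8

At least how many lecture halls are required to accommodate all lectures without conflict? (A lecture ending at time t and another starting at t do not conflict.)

starts: [0, 0, 0, 3, 4, 4, 6, 7]
ends:   [1, 1, 5, 5, 8, 8, 8, 8]
s0→1 s0→2 s0→3 e1→2 e1→1 s3→2 s4→3 s4→4  — peak 4.

4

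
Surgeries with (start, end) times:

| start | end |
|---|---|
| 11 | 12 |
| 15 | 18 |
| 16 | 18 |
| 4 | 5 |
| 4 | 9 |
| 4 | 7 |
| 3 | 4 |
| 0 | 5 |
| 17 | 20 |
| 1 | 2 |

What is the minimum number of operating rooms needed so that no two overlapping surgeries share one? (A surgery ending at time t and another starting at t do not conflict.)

The answer is the maximum number of intervals overlapping at any instant.
starts: [0, 1, 3, 4, 4, 4, 11, 15, 16, 17]
ends:   [2, 4, 5, 5, 7, 9, 12, 18, 18, 20]
s0→1 s1→2 e2→1 s3→2 e4→1 s4→2 s4→3 s4→4  — peak 4.

4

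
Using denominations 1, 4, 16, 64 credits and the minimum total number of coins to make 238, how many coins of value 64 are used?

238 = 3×64 + 2×16 + 3×4 + 2×1
Count of 64: 3

3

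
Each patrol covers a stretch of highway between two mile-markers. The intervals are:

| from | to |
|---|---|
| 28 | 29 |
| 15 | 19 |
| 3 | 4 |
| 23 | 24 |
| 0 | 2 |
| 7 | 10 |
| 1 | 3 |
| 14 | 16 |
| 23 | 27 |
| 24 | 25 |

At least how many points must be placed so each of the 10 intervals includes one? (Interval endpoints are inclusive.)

6

By right end: [0,2]  [1,3]  [3,4]  [7,10]  [14,16]  [15,19]  [23,24]  [24,25]  [23,27]  [28,29]
[0,2] uncovered → point at 2; [3,4] uncovered → point at 4; [7,10] uncovered → point at 10; [14,16] uncovered → point at 16; [23,24] uncovered → point at 24; [28,29] uncovered → point at 29.
Points: 2, 4, 10, 16, 24, 29 (6 total).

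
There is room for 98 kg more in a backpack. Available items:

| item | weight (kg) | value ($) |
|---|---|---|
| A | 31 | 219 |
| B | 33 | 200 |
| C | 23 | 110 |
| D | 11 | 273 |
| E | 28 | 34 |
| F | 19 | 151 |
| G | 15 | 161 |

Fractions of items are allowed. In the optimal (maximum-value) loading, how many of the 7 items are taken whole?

4

Greedy by value/weight ratio, highest first.
Order: D (273/11=24.82) > G (161/15=10.73) > F (151/19=7.95) > A (219/31=7.06) > B (200/33=6.06) > C (110/23=4.78) > E (34/28=1.21)
Fill: take D (11 @ 273) → take G (15 @ 161) → take F (19 @ 151) → take A (31 @ 219) → take 22/33 of B → 133.33; 98/98 used.
4 item(s) taken whole; one partial (take 22/33 of B).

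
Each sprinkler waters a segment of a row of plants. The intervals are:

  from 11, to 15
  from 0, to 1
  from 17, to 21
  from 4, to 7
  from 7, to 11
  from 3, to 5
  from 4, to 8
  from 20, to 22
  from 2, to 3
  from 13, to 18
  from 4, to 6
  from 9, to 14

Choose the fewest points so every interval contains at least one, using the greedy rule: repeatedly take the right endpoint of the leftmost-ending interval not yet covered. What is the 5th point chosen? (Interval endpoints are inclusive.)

Sort by right endpoint; whenever an interval is uncovered, place a point at its right end.
By right end: [0,1]  [2,3]  [3,5]  [4,6]  [4,7]  [4,8]  [7,11]  [9,14]  [11,15]  [13,18]  [17,21]  [20,22]
[0,1] uncovered → point at 1; [2,3] uncovered → point at 3; [4,6] uncovered → point at 6; [7,11] uncovered → point at 11; [13,18] uncovered → point at 18; [20,22] uncovered → point at 22.
Points: 1, 3, 6, 11, 18, 22 (6 total).

18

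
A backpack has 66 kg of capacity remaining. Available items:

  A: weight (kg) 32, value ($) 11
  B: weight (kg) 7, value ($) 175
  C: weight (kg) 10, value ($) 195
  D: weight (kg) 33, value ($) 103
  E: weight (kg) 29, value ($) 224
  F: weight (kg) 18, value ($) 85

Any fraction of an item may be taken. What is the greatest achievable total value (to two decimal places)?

Greedy by value/weight ratio, highest first.
Order: B (175/7=25.00) > C (195/10=19.50) > E (224/29=7.72) > F (85/18=4.72) > D (103/33=3.12) > A (11/32=0.34)
Fill: take B (7 @ 175) → take C (10 @ 195) → take E (29 @ 224) → take F (18 @ 85) → take 2/33 of D → 6.24; 66/66 used.
Total value = 685.24

685.24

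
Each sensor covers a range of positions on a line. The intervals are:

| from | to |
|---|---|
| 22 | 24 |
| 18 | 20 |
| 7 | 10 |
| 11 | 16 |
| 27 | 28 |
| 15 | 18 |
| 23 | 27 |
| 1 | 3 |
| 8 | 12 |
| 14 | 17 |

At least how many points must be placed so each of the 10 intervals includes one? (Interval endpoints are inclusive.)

Process intervals by earliest right end; each time one isn't hit yet, stab at its right endpoint.
By right end: [1,3]  [7,10]  [8,12]  [11,16]  [14,17]  [15,18]  [18,20]  [22,24]  [23,27]  [27,28]
[1,3] uncovered → point at 3; [7,10] uncovered → point at 10; [11,16] uncovered → point at 16; [18,20] uncovered → point at 20; [22,24] uncovered → point at 24; [27,28] uncovered → point at 28.
Points: 3, 10, 16, 20, 24, 28 (6 total).

6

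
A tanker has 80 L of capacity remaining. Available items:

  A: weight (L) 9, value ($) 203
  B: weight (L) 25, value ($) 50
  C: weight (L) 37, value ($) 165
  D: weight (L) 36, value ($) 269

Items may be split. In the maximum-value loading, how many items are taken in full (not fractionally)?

2

Sort by value per unit weight and fill in that order.
Ratios (sorted): A 22.56, D 7.47, C 4.46, B 2.00
take A (9 @ 203); take D (36 @ 269); take 35/37 of C → 156.08. Capacity used 80/80.
2 item(s) taken whole; one partial (take 35/37 of C).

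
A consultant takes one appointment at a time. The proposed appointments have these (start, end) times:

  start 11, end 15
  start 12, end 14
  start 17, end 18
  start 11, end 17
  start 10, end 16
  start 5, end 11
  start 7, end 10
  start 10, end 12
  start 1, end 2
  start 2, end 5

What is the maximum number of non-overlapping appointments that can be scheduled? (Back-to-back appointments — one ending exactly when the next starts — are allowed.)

Sort by end time and greedily take each interval whose start is ≥ the last chosen end.
Sorted by end: (1,2)  (2,5)  (7,10)  (5,11)  (10,12)  (12,14)  (11,15)  (10,16)  (11,17)  (17,18)
take (1,2); take (2,5); take (7,10); skip (5,11); take (10,12); take (12,14); skip (11,15); take (17,18).
Selected 6 appointments.

6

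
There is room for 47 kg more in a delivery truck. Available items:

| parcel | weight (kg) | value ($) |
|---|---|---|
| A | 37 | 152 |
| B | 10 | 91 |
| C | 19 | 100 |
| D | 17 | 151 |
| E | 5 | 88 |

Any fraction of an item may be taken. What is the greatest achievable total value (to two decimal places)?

Sort by value per unit weight and fill in that order.
Order: E (88/5=17.60) > B (91/10=9.10) > D (151/17=8.88) > C (100/19=5.26) > A (152/37=4.11)
Fill: take E (5 @ 88) → take B (10 @ 91) → take D (17 @ 151) → take 15/19 of C → 78.95; 47/47 used.
Total value = 408.95

408.95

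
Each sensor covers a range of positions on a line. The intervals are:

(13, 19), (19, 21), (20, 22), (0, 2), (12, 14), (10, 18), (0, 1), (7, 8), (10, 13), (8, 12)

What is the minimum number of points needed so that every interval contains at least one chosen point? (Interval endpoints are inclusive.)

Sort by right endpoint; whenever an interval is uncovered, place a point at its right end.
By right end: [0,1]  [0,2]  [7,8]  [8,12]  [10,13]  [12,14]  [10,18]  [13,19]  [19,21]  [20,22]
[0,1] uncovered → point at 1; [7,8] uncovered → point at 8; [10,13] uncovered → point at 13; [19,21] uncovered → point at 21.
Points: 1, 8, 13, 21 (4 total).

4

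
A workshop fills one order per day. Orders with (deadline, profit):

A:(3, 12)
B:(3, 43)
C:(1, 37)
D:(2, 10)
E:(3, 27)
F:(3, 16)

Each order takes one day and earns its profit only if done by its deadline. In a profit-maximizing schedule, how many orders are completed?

3

Profit order: B=43 C=37 E=27 F=16 A=12 D=10
Assign: B→slot 3, C→slot 1, E→slot 2, F skipped, A skipped, D skipped.
Slots: [1:C] [2:E] [3:B]
3 of 6 scheduled.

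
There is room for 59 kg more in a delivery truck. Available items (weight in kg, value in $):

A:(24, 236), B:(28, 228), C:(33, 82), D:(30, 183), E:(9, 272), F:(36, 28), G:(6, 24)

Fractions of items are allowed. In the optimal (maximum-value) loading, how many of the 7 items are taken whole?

Ratios (sorted): E 30.22, A 9.83, B 8.14, D 6.10, G 4.00, C 2.48, F 0.78
take E (9 @ 272); take A (24 @ 236); take 26/28 of B → 211.71. Capacity used 59/59.
2 item(s) taken whole; one partial (take 26/28 of B).

2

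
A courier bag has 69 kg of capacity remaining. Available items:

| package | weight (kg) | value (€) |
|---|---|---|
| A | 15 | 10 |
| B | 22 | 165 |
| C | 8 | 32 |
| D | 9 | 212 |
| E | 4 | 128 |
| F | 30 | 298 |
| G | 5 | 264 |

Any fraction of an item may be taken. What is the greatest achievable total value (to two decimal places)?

1059.50

Sort by value per unit weight and fill in that order.
Order: G (264/5=52.80) > E (128/4=32.00) > D (212/9=23.56) > F (298/30=9.93) > B (165/22=7.50) > C (32/8=4.00) > A (10/15=0.67)
Fill: take G (5 @ 264) → take E (4 @ 128) → take D (9 @ 212) → take F (30 @ 298) → take 21/22 of B → 157.50; 69/69 used.
Total value = 1059.50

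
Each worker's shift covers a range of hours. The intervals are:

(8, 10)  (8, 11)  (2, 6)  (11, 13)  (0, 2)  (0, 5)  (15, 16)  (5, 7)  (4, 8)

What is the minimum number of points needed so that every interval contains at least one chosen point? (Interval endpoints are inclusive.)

5

Sort by right endpoint; whenever an interval is uncovered, place a point at its right end.
Sorted: [0,2] [0,5] [2,6] [5,7] [4,8] [8,10] [8,11] [11,13] [15,16]
{[0,2],[0,5],[2,6]} hit by 2; {[5,7],[4,8]} hit by 7; {[8,10],[8,11]} hit by 10; {[11,13]} hit by 13; {[15,16]} hit by 16.
Points: 2, 7, 10, 13, 16 (5 total).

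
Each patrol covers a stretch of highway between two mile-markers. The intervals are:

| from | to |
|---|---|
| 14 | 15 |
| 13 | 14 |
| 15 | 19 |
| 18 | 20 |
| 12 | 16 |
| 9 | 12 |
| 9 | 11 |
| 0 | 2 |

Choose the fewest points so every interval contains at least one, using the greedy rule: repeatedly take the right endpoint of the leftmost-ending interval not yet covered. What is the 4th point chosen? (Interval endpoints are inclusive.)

19

Sorted: [0,2] [9,11] [9,12] [13,14] [14,15] [12,16] [15,19] [18,20]
{[0,2]} hit by 2; {[9,11],[9,12]} hit by 11; {[13,14],[14,15],[12,16]} hit by 14; {[15,19],[18,20]} hit by 19.
Points: 2, 11, 14, 19 (4 total).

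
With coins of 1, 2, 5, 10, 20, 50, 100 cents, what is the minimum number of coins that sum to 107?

107 − 1×100→7 − 1×5→2 − 1×2→0
Total coins = 1 + 1 + 1 = 3

3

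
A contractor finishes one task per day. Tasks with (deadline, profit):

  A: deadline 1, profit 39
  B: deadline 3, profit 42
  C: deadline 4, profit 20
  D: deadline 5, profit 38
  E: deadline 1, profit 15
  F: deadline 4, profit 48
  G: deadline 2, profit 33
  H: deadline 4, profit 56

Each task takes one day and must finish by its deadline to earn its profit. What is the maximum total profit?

Sort by profit descending; place each in the latest free slot ≤ its deadline.
By profit: H(d4,56), F(d4,48), B(d3,42), A(d1,39), D(d5,38), G(d2,33), C(d4,20), E(d1,15)
H→slot 4; F→slot 3; B→slot 2; A→slot 1; D→slot 5; G skipped; C skipped; E skipped.
Profit = 39 + 42 + 48 + 56 + 38 = 223

223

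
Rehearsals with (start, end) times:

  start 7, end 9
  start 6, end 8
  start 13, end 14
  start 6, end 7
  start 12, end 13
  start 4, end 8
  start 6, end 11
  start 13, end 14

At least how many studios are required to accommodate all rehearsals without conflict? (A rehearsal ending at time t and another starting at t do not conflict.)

4

Count concurrent intervals with a sweep; the peak is the room count.
Events (time:±→running): 4:+→1 6:+→2 6:+→3 6:+→4 … peak 4.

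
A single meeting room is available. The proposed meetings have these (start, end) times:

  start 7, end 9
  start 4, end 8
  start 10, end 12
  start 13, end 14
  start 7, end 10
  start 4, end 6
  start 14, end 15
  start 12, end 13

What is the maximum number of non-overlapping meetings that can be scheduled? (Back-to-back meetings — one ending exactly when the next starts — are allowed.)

Sorted by end: (4,6)  (4,8)  (7,9)  (7,10)  (10,12)  (12,13)  (13,14)  (14,15)
take (4,6); take (7,9); take (10,12); take (12,13); take (13,14); take (14,15).
Selected 6 meetings.

6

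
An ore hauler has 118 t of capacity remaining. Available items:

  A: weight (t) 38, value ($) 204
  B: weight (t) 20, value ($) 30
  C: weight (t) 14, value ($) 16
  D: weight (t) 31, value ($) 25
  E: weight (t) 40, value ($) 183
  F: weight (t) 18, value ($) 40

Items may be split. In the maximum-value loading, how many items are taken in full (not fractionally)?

4

Sort by value per unit weight and fill in that order.
Order: A (204/38=5.37) > E (183/40=4.58) > F (40/18=2.22) > B (30/20=1.50) > C (16/14=1.14) > D (25/31=0.81)
Fill: take A (38 @ 204) → take E (40 @ 183) → take F (18 @ 40) → take B (20 @ 30) → take 2/14 of C → 2.29; 118/118 used.
4 item(s) taken whole; one partial (take 2/14 of C).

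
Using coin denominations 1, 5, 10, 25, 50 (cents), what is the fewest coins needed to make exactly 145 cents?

145 − 2×50→45 − 1×25→20 − 2×10→0
Total coins = 2 + 1 + 2 = 5

5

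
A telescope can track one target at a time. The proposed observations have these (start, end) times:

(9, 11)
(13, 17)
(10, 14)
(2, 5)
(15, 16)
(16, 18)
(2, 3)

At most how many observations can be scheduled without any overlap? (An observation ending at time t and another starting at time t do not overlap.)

Sort by end time and greedily take each interval whose start is ≥ the last chosen end.
Sorted by end: (2,3)  (2,5)  (9,11)  (10,14)  (15,16)  (13,17)  (16,18)
take (2,3); take (9,11); take (15,16); skip (13,17); take (16,18).
Selected 4 observations.

4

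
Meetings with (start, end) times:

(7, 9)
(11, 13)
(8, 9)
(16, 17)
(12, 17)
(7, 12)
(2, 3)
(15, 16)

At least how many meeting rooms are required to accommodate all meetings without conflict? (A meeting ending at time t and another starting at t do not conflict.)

3

Events (time:±→running): 2:+→1 3:-→0 7:+→1 7:+→2 8:+→3 … peak 3.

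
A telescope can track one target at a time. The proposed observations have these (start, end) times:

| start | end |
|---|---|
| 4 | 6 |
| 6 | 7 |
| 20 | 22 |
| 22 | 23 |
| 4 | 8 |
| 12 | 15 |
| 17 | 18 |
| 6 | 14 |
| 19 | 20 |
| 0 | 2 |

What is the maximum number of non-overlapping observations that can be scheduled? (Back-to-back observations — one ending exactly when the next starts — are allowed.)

8

Sorted by end: (0,2)  (4,6)  (6,7)  (4,8)  (6,14)  (12,15)  (17,18)  (19,20)  (20,22)  (22,23)
take (0,2); take (4,6); take (6,7); skip (4,8); take (12,15); take (17,18); take (19,20); take (20,22); take (22,23).
Selected 8 observations.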